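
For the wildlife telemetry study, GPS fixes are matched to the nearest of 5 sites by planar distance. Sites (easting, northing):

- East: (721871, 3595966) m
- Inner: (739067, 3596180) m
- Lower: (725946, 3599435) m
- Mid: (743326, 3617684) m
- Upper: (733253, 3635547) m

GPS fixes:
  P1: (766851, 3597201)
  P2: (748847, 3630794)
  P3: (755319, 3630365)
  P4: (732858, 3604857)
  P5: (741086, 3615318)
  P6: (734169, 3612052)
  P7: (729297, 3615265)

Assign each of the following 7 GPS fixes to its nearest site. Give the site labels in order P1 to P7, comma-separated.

Inner, Mid, Mid, Lower, Mid, Mid, Mid

P1 → Inner (d²=772993097.00)
P2 → Mid (d²=202353541.00)
P3 → Mid (d²=304639810.00)
P4 → Lower (d²=77173828.00)
P5 → Mid (d²=10615556.00)
P6 → Mid (d²=115570073.00)
P7 → Mid (d²=202664402.00)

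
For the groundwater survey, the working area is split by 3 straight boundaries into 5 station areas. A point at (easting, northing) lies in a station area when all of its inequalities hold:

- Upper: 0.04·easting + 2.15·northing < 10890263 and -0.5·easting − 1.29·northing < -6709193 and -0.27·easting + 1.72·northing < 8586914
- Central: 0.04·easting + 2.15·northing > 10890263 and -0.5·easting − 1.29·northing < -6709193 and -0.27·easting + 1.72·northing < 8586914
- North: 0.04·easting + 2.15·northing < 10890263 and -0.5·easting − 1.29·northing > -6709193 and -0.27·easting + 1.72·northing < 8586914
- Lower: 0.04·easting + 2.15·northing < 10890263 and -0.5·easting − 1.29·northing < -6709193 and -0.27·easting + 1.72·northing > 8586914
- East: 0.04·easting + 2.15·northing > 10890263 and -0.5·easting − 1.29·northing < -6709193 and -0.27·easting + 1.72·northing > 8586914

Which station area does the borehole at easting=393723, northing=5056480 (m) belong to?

0.04·393723 + 2.15·5056480 = 10887180.920, which is < 10890263
-0.5·393723 − 1.29·5056480 = -6719720.700, which is < -6709193
-0.27·393723 + 1.72·5056480 = 8590840.390, which is > 8586914
This sign pattern matches Lower.

Lower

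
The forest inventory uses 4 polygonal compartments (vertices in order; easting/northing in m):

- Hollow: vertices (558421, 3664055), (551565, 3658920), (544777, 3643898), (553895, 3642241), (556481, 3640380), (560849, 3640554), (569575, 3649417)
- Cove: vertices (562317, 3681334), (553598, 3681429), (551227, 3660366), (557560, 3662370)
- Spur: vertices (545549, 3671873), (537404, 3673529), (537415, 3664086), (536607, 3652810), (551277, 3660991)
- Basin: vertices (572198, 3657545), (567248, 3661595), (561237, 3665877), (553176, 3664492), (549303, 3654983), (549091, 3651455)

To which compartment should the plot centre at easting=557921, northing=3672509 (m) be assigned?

Cove

Cast a ray rightward from (557921, 3672509). For each polygon, the edges (by vertex number in listed order) whose endpoints lie on opposite sides of northing = 3672509, where each meets that height, and whether that is right or left of the point:
Hollow: no edge straddles that height → 0 crossings.
Cove: 2–3 at easting≈552593.9 (left), 4–1 at easting≈560103.3 (right) → 1 crossing.
Spur: 1–2 at easting≈542420.8 (left), 2–3 at easting≈537405.2 (left) → 0 crossings.
Basin: no edge straddles that height → 0 crossings.
Only Cove has an odd count, so the point is inside Cove.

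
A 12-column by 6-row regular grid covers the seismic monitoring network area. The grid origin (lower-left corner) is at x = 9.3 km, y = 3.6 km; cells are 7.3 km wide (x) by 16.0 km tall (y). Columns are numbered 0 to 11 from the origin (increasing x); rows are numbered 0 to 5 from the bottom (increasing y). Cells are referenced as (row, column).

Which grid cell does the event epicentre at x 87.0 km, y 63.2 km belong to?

(3, 10)

Column index: ⌊(87.0 − 9.3) / 7.3⌋ = ⌊10.644⌋ = 10
Row offset from origin: ⌊(63.2 − 3.6) / 16.0⌋ = ⌊3.725⌋ = 3 → row 3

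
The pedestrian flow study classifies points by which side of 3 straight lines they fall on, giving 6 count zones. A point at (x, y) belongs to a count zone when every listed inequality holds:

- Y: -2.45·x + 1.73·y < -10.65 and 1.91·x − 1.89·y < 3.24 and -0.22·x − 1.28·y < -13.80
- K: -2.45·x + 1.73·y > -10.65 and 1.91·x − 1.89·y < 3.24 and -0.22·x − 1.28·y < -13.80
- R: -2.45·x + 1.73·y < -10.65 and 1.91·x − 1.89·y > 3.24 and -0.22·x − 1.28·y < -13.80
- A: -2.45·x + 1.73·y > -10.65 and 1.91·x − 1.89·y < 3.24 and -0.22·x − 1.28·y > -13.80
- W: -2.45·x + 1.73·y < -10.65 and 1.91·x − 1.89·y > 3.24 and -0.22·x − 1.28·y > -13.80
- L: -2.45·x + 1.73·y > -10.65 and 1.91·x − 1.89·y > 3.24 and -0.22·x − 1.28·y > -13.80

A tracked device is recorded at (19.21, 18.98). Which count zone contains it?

-2.45·19.21 + 1.73·18.98 = -14.229, which is < -10.65
1.91·19.21 − 1.89·18.98 = 0.819, which is < 3.24
-0.22·19.21 − 1.28·18.98 = -28.521, which is < -13.80
This sign pattern matches Y.

Y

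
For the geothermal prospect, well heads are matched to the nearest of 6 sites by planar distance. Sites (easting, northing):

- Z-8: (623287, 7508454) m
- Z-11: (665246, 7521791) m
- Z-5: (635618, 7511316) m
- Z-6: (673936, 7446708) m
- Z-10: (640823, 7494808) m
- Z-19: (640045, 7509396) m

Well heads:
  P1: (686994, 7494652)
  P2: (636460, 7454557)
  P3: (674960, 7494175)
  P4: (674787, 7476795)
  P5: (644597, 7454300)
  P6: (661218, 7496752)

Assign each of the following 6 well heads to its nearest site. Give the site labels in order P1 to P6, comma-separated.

P1 → Z-11 (d²=1209500825.00)
P2 → Z-6 (d²=1466057377.00)
P3 → Z-11 (d²=857005252.00)
P4 → Z-6 (d²=905951770.00)
P5 → Z-6 (d²=918415385.00)
P6 → Z-10 (d²=419735161.00)

Z-11, Z-6, Z-11, Z-6, Z-6, Z-10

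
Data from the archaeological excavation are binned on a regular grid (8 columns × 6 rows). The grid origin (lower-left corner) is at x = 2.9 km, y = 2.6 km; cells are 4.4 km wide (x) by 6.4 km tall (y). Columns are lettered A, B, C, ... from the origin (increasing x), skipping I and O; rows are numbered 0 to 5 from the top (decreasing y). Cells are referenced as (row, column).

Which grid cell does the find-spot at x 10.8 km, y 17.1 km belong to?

(3, B)

Column index: ⌊(10.8 − 2.9) / 4.4⌋ = ⌊1.795⌋ = 1 → column B
Row offset from origin: ⌊(17.1 − 2.6) / 6.4⌋ = ⌊2.266⌋ = 2 → row 3 (counted from top)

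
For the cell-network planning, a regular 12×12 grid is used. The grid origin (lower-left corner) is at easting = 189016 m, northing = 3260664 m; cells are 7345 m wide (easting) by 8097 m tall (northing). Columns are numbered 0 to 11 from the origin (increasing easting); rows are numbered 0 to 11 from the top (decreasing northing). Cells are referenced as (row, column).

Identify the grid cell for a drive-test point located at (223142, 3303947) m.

Column index: ⌊(223142 − 189016) / 7345⌋ = ⌊4.646⌋ = 4
Row offset from origin: ⌊(3303947 − 3260664) / 8097⌋ = ⌊5.346⌋ = 5 → row 6 (counted from top)

(6, 4)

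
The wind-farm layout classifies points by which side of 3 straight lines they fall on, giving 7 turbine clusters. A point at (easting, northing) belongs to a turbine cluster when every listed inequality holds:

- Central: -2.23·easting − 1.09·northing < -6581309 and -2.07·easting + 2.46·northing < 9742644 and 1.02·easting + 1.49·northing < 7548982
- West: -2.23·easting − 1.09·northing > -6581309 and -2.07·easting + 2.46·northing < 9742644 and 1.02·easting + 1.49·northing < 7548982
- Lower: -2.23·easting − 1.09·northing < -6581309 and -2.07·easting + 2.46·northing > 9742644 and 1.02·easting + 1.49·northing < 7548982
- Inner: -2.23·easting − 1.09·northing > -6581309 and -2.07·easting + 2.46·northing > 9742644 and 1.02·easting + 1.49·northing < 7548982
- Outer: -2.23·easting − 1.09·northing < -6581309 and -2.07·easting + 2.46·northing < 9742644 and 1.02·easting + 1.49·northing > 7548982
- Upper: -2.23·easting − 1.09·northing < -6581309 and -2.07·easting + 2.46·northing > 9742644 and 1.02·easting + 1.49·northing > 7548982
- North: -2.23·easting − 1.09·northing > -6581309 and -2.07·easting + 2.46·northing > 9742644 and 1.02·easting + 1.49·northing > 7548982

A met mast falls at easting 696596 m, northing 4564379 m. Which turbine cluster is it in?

Inner

-2.23·696596 − 1.09·4564379 = -6528582.190, which is > -6581309
-2.07·696596 + 2.46·4564379 = 9786418.620, which is > 9742644
1.02·696596 + 1.49·4564379 = 7511452.630, which is < 7548982
This sign pattern matches Inner.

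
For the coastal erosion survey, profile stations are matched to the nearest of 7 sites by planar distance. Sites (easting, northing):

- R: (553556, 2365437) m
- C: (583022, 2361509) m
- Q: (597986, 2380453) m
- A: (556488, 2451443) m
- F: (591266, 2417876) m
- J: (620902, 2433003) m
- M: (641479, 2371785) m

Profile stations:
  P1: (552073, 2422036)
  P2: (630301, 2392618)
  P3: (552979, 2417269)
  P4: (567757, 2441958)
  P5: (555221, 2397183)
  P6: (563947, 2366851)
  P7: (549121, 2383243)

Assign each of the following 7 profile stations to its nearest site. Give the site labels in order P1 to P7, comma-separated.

P1 → A (d²=884263874.00)
P2 → M (d²=558961573.00)
P3 → A (d²=1180175357.00)
P4 → A (d²=216955586.00)
P5 → R (d²=1010580741.00)
P6 → R (d²=109972277.00)
P7 → R (d²=336722861.00)

A, M, A, A, R, R, R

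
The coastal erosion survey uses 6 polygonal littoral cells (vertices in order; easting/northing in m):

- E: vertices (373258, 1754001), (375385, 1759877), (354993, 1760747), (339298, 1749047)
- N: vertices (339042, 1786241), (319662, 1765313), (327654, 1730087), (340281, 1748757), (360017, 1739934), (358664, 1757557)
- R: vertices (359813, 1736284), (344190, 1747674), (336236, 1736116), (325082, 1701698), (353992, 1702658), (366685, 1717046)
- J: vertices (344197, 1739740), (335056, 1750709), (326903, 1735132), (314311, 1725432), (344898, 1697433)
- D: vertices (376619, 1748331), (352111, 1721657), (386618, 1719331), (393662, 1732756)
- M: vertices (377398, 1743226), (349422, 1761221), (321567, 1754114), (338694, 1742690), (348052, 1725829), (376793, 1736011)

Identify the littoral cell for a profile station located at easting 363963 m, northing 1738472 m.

Cast a ray rightward from (363963, 1738472). For each polygon, the edges (by vertex number in listed order) whose endpoints lie on opposite sides of northing = 1738472, where each meets that height, and whether that is right or left of the point:
E: no edge straddles that height → 0 crossings.
N: 2–3 at easting≈325751.6 (left), 3–4 at easting≈333325.0 (left) → 0 crossings.
R: 1–2 at easting≈356811.8 (left), 2–3 at easting≈337857.4 (left) → 0 crossings.
J: 2–3 at easting≈328651.2 (left), 5–1 at easting≈344218.0 (left) → 0 crossings.
D: 1–2 at easting≈367560.6 (right), 4–1 at easting≈387407.2 (right) → 2 crossings.
M: 4–5 at easting≈341035.0 (left), 6–1 at easting≈376999.4 (right) → 1 crossing.
Only M has an odd count, so the point is inside M.

M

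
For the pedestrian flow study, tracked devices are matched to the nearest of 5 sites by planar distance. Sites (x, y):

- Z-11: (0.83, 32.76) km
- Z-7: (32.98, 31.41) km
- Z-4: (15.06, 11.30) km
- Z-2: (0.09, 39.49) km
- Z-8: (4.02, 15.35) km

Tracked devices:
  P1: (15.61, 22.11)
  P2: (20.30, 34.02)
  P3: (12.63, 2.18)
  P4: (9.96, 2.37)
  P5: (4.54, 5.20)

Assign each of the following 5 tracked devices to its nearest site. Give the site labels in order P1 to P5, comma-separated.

P1 → Z-4 (d²=117.16)
P2 → Z-7 (d²=167.59)
P3 → Z-4 (d²=89.08)
P4 → Z-4 (d²=105.75)
P5 → Z-8 (d²=103.29)

Z-4, Z-7, Z-4, Z-4, Z-8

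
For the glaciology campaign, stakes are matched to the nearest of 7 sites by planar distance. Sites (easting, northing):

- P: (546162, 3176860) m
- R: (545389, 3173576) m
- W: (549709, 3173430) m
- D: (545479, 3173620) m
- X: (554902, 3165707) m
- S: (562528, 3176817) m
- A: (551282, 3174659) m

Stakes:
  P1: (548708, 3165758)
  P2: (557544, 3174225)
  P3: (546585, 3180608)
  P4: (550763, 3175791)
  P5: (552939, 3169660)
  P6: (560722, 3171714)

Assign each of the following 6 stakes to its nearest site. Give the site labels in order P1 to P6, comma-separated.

P1 → X (d²=38368237.00)
P2 → S (d²=31558720.00)
P3 → P (d²=14226433.00)
P4 → A (d²=1550785.00)
P5 → X (d²=19479578.00)
P6 → S (d²=29302245.00)

X, S, P, A, X, S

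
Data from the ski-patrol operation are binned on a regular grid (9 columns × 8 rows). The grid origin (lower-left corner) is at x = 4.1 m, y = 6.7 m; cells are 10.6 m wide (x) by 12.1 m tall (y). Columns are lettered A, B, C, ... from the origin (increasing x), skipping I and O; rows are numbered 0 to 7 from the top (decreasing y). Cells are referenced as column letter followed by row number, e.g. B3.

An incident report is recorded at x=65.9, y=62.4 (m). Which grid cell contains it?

Column index: ⌊(65.9 − 4.1) / 10.6⌋ = ⌊5.830⌋ = 5 → column F
Row offset from origin: ⌊(62.4 − 6.7) / 12.1⌋ = ⌊4.603⌋ = 4 → row 3 (counted from top)

F3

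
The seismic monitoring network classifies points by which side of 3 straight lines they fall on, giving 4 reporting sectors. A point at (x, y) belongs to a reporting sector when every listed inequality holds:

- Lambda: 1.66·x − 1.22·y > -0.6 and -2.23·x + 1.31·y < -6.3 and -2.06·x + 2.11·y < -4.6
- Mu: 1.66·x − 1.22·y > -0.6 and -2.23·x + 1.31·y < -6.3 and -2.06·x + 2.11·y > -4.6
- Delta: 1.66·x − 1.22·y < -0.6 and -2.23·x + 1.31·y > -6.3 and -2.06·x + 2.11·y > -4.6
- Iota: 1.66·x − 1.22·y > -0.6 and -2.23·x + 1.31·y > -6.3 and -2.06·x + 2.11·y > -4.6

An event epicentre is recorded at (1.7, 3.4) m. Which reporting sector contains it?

Delta

1.66·1.7 − 1.22·3.4 = -1.326, which is < -0.6
-2.23·1.7 + 1.31·3.4 = 0.663, which is > -6.3
-2.06·1.7 + 2.11·3.4 = 3.672, which is > -4.6
This sign pattern matches Delta.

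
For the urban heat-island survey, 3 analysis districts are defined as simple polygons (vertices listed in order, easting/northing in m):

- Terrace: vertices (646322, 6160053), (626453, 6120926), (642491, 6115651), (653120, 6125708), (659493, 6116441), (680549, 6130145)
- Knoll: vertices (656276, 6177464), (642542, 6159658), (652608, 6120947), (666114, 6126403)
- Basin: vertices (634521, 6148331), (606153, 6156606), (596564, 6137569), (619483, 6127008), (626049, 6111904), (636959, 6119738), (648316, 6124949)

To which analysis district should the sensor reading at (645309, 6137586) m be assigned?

Cast a ray rightward from (645309, 6137586). For each polygon, the edges (by vertex number in listed order) whose endpoints lie on opposite sides of northing = 6137586, where each meets that height, and whether that is right or left of the point:
Terrace: 1–2 at easting≈634913.1 (left), 6–1 at easting≈672033.4 (right) → 1 crossing.
Knoll: 2–3 at easting≈648281.4 (right), 4–1 at easting≈663959.4 (right) → 2 crossings.
Basin: 2–3 at easting≈596572.6 (left), 7–1 at easting≈640860.4 (left) → 0 crossings.
Only Terrace has an odd count, so the point is inside Terrace.

Terrace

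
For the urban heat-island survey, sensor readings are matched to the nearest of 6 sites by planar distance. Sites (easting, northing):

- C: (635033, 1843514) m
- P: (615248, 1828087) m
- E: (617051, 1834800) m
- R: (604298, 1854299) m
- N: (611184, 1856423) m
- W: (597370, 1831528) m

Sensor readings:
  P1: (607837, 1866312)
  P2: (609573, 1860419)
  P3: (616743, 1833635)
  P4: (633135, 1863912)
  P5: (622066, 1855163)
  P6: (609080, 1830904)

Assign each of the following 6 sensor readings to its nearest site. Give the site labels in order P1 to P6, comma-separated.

P1 → N (d²=108994730.00)
P2 → N (d²=18563337.00)
P3 → E (d²=1452089.00)
P4 → C (d²=419680808.00)
P5 → N (d²=120005524.00)
P6 → P (d²=45979713.00)

N, N, E, C, N, P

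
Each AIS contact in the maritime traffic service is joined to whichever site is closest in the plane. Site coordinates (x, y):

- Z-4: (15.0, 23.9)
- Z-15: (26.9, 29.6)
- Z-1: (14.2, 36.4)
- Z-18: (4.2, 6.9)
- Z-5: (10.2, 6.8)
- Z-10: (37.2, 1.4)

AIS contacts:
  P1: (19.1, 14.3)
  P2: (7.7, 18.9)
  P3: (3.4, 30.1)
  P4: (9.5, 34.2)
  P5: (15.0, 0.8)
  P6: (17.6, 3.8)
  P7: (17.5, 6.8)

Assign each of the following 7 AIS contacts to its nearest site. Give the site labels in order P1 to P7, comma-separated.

Z-4, Z-4, Z-1, Z-1, Z-5, Z-5, Z-5

P1 → Z-4 (d²=108.97)
P2 → Z-4 (d²=78.29)
P3 → Z-1 (d²=156.33)
P4 → Z-1 (d²=26.93)
P5 → Z-5 (d²=59.04)
P6 → Z-5 (d²=63.76)
P7 → Z-5 (d²=53.29)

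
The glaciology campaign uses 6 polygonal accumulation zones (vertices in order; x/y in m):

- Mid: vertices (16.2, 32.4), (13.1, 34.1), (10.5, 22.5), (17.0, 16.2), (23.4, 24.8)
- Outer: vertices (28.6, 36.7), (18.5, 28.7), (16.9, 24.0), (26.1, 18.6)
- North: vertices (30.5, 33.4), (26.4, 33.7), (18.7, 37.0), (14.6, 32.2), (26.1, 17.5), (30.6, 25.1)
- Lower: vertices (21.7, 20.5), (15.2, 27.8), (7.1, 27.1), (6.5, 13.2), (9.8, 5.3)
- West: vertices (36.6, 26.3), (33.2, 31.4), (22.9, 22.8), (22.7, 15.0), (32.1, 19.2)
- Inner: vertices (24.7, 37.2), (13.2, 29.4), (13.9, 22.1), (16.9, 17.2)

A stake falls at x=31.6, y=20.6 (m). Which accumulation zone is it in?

West

Cast a ray rightward from (31.6, 20.6). For each polygon, the edges (by vertex number in listed order) whose endpoints lie on opposite sides of y = 20.6, where each meets that height, and whether that is right or left of the point:
Mid: 3–4 at x≈12.46 (left), 4–5 at x≈20.27 (left) → 0 crossings.
Outer: 3–4 at x≈22.69 (left), 4–1 at x≈26.38 (left) → 0 crossings.
North: 4–5 at x≈23.67 (left), 5–6 at x≈27.94 (left) → 0 crossings.
Lower: 1–2 at x≈21.61 (left), 3–4 at x≈6.82 (left) → 0 crossings.
West: 3–4 at x≈22.84 (left), 5–1 at x≈32.99 (right) → 1 crossing.
Inner: 3–4 at x≈14.82 (left), 4–1 at x≈18.23 (left) → 0 crossings.
Only West has an odd count, so the point is inside West.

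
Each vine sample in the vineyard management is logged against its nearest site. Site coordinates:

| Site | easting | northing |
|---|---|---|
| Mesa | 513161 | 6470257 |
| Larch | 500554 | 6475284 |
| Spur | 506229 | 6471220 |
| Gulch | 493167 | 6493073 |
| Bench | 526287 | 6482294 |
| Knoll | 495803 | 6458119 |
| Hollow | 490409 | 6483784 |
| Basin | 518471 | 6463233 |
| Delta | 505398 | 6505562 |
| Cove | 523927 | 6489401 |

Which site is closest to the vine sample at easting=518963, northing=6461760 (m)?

Squared distances to each site:
Mesa: 105862213.000; Larch: 521789857.000; Spur: 251646356.000; Gulch: 1645937585.000; Bench: 475286132.000; Knoll: 549642481.000; Hollow: 1300387492.000; Basin: 2411793.000; Delta: 2102624429.000; Cove: 788666177.000.
Minimum at Basin.

Basin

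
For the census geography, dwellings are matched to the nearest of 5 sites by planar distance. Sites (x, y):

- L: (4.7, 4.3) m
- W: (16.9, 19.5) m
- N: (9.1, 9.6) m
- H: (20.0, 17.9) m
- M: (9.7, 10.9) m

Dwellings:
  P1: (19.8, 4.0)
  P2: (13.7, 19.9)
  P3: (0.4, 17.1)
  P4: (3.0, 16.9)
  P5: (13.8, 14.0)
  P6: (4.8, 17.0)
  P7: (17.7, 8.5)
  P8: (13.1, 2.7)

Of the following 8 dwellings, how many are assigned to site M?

5

P1 → N
P2 → W
P3 → M
P4 → M
P5 → M
P6 → M
P7 → M
P8 → N
5 of the 8 go to M.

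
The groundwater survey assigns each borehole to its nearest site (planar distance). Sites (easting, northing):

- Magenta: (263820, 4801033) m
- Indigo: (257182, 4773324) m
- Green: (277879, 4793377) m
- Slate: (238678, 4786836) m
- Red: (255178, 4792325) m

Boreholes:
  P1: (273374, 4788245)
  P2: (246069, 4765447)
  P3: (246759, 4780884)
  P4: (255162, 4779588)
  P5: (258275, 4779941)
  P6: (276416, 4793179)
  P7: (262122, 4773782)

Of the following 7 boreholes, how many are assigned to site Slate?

P1 → Green
P2 → Indigo
P3 → Slate
P4 → Indigo
P5 → Indigo
P6 → Green
P7 → Indigo
1 of the 7 goes to Slate.

1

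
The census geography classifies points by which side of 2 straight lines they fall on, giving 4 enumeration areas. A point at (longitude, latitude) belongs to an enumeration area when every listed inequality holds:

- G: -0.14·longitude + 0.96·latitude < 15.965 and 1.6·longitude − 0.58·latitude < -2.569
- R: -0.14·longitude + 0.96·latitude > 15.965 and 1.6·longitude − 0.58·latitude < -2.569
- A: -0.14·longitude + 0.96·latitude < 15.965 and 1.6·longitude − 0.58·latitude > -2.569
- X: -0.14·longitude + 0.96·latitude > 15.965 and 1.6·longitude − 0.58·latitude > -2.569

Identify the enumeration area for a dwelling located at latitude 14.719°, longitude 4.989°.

A

-0.14·4.989 + 0.96·14.719 = 13.432, which is < 15.965
1.6·4.989 − 0.58·14.719 = -0.555, which is > -2.569
This sign pattern matches A.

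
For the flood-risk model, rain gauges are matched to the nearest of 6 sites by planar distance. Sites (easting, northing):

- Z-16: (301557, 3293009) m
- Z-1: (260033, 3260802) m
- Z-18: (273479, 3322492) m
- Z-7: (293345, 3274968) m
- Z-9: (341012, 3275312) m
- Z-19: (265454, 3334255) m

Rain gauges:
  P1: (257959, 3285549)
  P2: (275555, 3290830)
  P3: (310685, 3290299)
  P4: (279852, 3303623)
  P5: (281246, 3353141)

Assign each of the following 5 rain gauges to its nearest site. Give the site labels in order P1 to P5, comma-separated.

Z-1, Z-7, Z-16, Z-18, Z-19

P1 → Z-1 (d²=616715485.00)
P2 → Z-7 (d²=568087144.00)
P3 → Z-16 (d²=90664484.00)
P4 → Z-18 (d²=396654290.00)
P5 → Z-19 (d²=606068260.00)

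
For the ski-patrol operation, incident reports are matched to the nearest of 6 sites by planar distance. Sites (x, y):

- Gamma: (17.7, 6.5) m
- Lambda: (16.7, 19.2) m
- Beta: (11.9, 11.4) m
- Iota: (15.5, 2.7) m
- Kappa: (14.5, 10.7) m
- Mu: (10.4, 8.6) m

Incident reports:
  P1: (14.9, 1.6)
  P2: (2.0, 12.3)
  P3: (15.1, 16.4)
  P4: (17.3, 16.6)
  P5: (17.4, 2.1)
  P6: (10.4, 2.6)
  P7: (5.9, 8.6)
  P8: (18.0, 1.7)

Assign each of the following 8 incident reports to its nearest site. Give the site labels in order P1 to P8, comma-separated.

P1 → Iota (d²=1.57)
P2 → Mu (d²=84.25)
P3 → Lambda (d²=10.40)
P4 → Lambda (d²=7.12)
P5 → Iota (d²=3.97)
P6 → Iota (d²=26.02)
P7 → Mu (d²=20.25)
P8 → Iota (d²=7.25)

Iota, Mu, Lambda, Lambda, Iota, Iota, Mu, Iota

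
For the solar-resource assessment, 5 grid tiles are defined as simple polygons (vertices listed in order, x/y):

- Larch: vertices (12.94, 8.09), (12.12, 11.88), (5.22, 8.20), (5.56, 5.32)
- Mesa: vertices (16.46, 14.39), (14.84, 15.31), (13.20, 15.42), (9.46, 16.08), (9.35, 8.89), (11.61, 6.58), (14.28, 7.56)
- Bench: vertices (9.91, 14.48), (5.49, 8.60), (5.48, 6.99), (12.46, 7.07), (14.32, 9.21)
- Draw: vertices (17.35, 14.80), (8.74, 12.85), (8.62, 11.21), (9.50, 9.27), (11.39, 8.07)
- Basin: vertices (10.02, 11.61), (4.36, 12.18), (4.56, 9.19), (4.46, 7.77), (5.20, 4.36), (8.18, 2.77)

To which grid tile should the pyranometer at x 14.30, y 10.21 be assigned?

Cast a ray rightward from (14.30, 10.21). For each polygon, the edges (by vertex number in listed order) whose endpoints lie on opposite sides of y = 10.21, where each meets that height, and whether that is right or left of the point:
Larch: 1–2 at x≈12.481 (left), 2–3 at x≈8.989 (left) → 0 crossings.
Mesa: 4–5 at x≈9.370 (left), 7–1 at x≈15.126 (right) → 1 crossing.
Bench: 1–2 at x≈6.700 (left), 5–1 at x≈13.483 (left) → 0 crossings.
Draw: 3–4 at x≈9.074 (left), 5–1 at x≈13.285 (left) → 0 crossings.
Basin: 2–3 at x≈4.492 (left), 6–1 at x≈9.729 (left) → 0 crossings.
Only Mesa has an odd count, so the point is inside Mesa.

Mesa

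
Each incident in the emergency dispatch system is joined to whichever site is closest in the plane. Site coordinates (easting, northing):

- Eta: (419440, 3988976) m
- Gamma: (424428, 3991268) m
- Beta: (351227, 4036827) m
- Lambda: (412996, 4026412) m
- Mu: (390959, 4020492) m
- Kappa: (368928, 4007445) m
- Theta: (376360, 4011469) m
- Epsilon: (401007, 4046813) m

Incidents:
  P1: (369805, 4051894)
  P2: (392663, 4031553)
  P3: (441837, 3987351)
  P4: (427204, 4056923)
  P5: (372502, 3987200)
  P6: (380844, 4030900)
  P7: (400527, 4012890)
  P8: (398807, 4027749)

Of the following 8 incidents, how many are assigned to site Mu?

4

P1 → Beta
P2 → Mu
P3 → Gamma
P4 → Epsilon
P5 → Kappa
P6 → Mu
P7 → Mu
P8 → Mu
4 of the 8 go to Mu.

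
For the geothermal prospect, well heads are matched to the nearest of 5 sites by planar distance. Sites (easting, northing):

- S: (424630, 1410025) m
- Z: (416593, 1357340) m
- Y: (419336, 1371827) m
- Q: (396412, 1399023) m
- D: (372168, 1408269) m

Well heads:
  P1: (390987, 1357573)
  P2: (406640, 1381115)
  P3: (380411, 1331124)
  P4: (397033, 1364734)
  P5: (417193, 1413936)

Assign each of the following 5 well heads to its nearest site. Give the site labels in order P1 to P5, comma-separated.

Z, Y, Z, Z, S

P1 → Z (d²=655721525.00)
P2 → Y (d²=247455360.00)
P3 → Z (d²=1996415780.00)
P4 → Z (d²=437264836.00)
P5 → S (d²=70604890.00)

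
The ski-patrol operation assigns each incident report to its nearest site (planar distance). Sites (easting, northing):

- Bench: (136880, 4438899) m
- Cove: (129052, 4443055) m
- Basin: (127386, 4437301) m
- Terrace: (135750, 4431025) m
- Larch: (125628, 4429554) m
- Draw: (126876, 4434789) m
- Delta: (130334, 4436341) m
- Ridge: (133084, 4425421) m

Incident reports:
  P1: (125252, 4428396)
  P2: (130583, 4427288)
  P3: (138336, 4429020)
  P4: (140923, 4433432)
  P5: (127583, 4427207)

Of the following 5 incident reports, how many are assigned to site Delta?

P1 → Larch
P2 → Ridge
P3 → Terrace
P4 → Terrace
P5 → Larch
0 of the 5 go to Delta.

0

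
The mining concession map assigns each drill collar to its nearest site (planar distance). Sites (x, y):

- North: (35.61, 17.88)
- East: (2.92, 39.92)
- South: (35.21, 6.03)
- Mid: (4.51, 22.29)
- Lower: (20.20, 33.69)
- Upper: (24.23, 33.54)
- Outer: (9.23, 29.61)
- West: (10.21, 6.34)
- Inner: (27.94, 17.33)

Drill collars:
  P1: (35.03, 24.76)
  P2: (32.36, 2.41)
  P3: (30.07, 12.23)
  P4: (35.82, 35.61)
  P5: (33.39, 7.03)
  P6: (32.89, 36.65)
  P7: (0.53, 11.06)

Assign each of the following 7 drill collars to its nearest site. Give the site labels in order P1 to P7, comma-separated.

North, South, Inner, Upper, South, Upper, West

P1 → North (d²=47.67)
P2 → South (d²=21.23)
P3 → Inner (d²=30.55)
P4 → Upper (d²=138.61)
P5 → South (d²=4.31)
P6 → Upper (d²=84.67)
P7 → West (d²=115.98)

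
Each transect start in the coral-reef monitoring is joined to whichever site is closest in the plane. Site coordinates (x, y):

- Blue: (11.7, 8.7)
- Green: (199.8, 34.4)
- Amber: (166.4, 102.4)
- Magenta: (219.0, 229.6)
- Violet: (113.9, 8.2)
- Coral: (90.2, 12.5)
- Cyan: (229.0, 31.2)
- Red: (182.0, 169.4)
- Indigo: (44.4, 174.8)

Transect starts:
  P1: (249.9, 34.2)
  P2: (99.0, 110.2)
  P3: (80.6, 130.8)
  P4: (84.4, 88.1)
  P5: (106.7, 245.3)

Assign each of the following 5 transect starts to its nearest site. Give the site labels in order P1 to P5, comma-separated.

P1 → Cyan (d²=445.81)
P2 → Amber (d²=4603.60)
P3 → Indigo (d²=3246.44)
P4 → Coral (d²=5749.00)
P5 → Indigo (d²=8851.54)

Cyan, Amber, Indigo, Coral, Indigo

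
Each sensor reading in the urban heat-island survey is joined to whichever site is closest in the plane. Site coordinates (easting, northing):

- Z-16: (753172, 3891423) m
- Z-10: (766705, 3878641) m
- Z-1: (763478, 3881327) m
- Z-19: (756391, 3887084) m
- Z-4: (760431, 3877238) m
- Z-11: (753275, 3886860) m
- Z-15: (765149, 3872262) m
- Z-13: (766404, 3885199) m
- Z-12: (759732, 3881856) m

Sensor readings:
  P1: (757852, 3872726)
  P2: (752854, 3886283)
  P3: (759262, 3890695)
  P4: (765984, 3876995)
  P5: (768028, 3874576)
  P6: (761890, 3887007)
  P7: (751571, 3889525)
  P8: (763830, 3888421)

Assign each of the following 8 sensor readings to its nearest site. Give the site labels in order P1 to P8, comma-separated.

P1 → Z-4 (d²=27009385.00)
P2 → Z-11 (d²=510170.00)
P3 → Z-19 (d²=21281962.00)
P4 → Z-10 (d²=3229157.00)
P5 → Z-15 (d²=13643237.00)
P6 → Z-13 (d²=23645060.00)
P7 → Z-16 (d²=6165605.00)
P8 → Z-13 (d²=17006760.00)

Z-4, Z-11, Z-19, Z-10, Z-15, Z-13, Z-16, Z-13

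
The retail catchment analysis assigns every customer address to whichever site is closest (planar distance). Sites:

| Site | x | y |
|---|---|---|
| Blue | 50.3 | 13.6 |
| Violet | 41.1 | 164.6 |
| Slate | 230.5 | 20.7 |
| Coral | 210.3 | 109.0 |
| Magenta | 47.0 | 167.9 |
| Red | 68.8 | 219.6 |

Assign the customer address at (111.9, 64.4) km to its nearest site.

Squared distances to each site:
Blue: 6375.200; Violet: 15052.680; Slate: 15975.650; Coral: 11671.720; Magenta: 14924.260; Red: 25944.650.
Minimum at Blue.

Blue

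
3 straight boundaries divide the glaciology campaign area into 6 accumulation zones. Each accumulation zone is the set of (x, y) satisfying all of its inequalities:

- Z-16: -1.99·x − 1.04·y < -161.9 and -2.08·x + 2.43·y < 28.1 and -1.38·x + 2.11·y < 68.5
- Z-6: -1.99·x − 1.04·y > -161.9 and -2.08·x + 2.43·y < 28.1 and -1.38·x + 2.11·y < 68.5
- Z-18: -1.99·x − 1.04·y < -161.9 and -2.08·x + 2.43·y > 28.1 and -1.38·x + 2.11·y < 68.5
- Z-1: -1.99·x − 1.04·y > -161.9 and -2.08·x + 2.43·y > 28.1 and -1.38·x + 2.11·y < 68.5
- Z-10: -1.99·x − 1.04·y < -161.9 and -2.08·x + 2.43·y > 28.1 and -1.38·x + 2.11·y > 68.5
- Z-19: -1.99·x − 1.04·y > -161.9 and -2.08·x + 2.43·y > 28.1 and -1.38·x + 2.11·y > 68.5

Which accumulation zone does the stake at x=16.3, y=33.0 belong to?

-1.99·16.3 − 1.04·33.0 = -66.757, which is > -161.9
-2.08·16.3 + 2.43·33.0 = 46.286, which is > 28.1
-1.38·16.3 + 2.11·33.0 = 47.136, which is < 68.5
This sign pattern matches Z-1.

Z-1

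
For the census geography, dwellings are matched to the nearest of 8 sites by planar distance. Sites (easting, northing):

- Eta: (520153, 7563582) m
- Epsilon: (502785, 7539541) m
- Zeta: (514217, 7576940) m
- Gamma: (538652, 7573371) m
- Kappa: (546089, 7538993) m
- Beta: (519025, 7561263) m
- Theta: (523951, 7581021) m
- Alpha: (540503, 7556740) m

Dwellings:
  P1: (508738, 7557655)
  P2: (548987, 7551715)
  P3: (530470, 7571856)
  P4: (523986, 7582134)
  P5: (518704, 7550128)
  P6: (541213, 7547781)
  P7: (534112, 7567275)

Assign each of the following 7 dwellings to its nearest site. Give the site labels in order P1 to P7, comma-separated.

P1 → Beta (d²=118840033.00)
P2 → Alpha (d²=97228881.00)
P3 → Gamma (d²=69240349.00)
P4 → Theta (d²=1239994.00)
P5 → Beta (d²=124091266.00)
P6 → Alpha (d²=80767781.00)
P7 → Gamma (d²=57772816.00)

Beta, Alpha, Gamma, Theta, Beta, Alpha, Gamma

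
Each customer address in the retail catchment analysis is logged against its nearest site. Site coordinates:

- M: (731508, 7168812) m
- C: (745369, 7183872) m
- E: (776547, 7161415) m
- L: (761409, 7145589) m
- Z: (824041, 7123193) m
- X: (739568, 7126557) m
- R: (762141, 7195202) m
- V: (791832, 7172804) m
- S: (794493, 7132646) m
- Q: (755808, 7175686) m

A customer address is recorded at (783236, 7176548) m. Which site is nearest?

Squared distances to each site:
M: 2735631680.000; C: 1487550665.000; E: 273750410.000; L: 1434877610.000; Z: 4511804050.000; X: 4405994305.000; R: 792970741.000; V: 87908752.000; S: 2054105653.000; Q: 753038228.000.
Minimum at V.

V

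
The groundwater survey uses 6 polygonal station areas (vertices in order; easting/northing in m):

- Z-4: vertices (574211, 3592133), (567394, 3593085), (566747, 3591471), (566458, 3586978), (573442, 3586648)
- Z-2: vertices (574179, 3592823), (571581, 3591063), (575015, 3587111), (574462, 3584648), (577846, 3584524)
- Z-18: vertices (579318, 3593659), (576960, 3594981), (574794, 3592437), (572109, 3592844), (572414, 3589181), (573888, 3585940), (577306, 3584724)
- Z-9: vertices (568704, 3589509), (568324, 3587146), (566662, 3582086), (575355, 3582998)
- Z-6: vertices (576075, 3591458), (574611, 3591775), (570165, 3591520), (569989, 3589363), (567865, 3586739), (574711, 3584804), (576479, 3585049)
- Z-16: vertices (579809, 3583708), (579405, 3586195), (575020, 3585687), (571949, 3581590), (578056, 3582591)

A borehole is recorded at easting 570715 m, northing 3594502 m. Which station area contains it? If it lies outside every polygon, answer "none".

Cast a ray rightward from (570715, 3594502). For each polygon, the edges (by vertex number in listed order) whose endpoints lie on opposite sides of northing = 3594502, where each meets that height, and whether that is right or left of the point:
Z-4: no edge straddles that height → 0 crossings.
Z-2: no edge straddles that height → 0 crossings.
Z-18: 1–2 at easting≈577814.4 (right), 2–3 at easting≈576552.2 (right) → 2 crossings.
Z-9: no edge straddles that height → 0 crossings.
Z-6: no edge straddles that height → 0 crossings.
Z-16: no edge straddles that height → 0 crossings.
All counts are even, so the point lies outside every listed polygon.

none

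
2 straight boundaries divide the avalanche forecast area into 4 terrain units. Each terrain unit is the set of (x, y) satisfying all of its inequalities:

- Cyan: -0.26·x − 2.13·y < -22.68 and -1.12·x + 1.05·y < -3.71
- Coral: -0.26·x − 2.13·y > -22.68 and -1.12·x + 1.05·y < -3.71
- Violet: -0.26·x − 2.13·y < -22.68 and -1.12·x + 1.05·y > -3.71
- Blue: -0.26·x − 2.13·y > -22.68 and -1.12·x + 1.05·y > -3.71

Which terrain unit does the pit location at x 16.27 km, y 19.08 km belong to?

Violet

-0.26·16.27 − 2.13·19.08 = -44.871, which is < -22.68
-1.12·16.27 + 1.05·19.08 = 1.812, which is > -3.71
This sign pattern matches Violet.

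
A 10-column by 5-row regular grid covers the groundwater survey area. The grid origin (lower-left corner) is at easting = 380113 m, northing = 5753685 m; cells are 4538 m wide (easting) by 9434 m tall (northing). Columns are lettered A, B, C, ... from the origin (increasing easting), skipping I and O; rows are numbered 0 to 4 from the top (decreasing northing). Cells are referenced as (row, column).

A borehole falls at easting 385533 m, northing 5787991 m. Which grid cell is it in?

(1, B)

Column index: ⌊(385533 − 380113) / 4538⌋ = ⌊1.194⌋ = 1 → column B
Row offset from origin: ⌊(5787991 − 5753685) / 9434⌋ = ⌊3.636⌋ = 3 → row 1 (counted from top)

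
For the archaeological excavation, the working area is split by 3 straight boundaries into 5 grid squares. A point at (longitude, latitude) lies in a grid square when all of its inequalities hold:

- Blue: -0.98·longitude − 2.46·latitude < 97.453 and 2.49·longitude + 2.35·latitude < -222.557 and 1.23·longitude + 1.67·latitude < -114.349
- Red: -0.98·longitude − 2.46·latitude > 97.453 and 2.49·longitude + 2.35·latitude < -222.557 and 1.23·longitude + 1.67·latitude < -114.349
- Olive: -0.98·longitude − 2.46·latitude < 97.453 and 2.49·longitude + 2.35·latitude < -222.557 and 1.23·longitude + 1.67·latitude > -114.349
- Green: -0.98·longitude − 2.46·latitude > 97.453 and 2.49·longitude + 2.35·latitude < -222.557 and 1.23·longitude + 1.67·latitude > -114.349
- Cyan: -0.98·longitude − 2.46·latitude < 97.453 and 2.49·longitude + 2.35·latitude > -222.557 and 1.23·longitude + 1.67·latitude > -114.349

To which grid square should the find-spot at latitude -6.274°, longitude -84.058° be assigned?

-0.98·-84.058 − 2.46·-6.274 = 97.811, which is > 97.453
2.49·-84.058 + 2.35·-6.274 = -224.048, which is < -222.557
1.23·-84.058 + 1.67·-6.274 = -113.869, which is > -114.349
This sign pattern matches Green.

Green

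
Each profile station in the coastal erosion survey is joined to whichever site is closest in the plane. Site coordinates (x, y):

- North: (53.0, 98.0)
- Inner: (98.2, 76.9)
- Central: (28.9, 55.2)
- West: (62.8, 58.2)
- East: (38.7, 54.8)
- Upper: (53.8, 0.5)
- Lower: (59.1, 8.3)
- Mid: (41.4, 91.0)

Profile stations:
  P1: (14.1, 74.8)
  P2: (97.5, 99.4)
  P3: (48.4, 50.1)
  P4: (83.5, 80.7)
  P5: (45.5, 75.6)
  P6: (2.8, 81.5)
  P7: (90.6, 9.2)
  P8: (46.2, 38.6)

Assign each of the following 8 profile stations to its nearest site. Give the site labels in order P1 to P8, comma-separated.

P1 → Central (d²=603.20)
P2 → Inner (d²=506.74)
P3 → East (d²=116.18)
P4 → Inner (d²=230.53)
P5 → Mid (d²=253.97)
P6 → Central (d²=1372.90)
P7 → Lower (d²=993.06)
P8 → East (d²=318.69)

Central, Inner, East, Inner, Mid, Central, Lower, East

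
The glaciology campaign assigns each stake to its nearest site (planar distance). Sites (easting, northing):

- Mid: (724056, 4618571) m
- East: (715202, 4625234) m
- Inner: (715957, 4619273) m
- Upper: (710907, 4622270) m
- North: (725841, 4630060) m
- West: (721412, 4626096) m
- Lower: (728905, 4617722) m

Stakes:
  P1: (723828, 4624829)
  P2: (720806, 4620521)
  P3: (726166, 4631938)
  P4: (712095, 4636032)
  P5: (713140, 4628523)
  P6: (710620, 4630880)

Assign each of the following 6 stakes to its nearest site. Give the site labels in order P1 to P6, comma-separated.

P1 → West (d²=7442345.00)
P2 → Mid (d²=14365000.00)
P3 → North (d²=3632509.00)
P4 → East (d²=126250253.00)
P5 → East (d²=15069365.00)
P6 → East (d²=52872040.00)

West, Mid, North, East, East, East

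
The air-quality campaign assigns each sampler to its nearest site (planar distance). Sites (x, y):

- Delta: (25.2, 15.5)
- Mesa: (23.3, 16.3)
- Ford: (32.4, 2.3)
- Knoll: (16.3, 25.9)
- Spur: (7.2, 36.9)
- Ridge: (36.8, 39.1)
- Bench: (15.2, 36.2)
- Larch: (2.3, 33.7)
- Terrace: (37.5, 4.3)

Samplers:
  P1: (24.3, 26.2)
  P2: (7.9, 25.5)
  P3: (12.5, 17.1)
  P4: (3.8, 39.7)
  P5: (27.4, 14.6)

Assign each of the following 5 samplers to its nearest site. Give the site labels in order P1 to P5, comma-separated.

Knoll, Knoll, Knoll, Spur, Delta

P1 → Knoll (d²=64.09)
P2 → Knoll (d²=70.72)
P3 → Knoll (d²=91.88)
P4 → Spur (d²=19.40)
P5 → Delta (d²=5.65)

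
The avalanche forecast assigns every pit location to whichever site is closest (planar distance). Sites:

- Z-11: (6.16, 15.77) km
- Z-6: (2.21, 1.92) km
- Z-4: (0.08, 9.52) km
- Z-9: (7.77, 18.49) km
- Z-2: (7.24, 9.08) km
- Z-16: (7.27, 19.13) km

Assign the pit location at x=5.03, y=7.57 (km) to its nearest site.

Z-2

Squared distances to each site:
Z-11: 68.517; Z-6: 39.875; Z-4: 28.305; Z-9: 126.754; Z-2: 7.164; Z-16: 138.651.
Minimum at Z-2.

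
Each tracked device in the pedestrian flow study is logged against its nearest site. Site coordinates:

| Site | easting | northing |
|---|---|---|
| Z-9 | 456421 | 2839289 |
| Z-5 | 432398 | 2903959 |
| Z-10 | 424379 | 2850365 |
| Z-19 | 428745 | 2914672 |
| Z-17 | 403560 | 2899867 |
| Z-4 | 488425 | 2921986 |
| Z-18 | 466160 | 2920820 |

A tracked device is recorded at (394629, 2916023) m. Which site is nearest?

Z-17

Squared distances to each site:
Z-9: 9706358020.000; Z-5: 1572037457.000; Z-10: 5196035464.000; Z-19: 1165726657.000; Z-17: 340779097.000; Z-4: 8833246985.000; Z-18: 5139695170.000.
Minimum at Z-17.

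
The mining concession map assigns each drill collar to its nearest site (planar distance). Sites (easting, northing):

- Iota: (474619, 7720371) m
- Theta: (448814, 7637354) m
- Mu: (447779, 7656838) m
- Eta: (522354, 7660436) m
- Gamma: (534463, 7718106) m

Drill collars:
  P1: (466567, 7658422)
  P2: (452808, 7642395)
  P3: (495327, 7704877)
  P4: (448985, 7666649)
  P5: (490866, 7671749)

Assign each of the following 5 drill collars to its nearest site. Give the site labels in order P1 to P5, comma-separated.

P1 → Mu (d²=355498000.00)
P2 → Theta (d²=41363717.00)
P3 → Iota (d²=668885300.00)
P4 → Mu (d²=97710157.00)
P5 → Eta (d²=1119478113.00)

Mu, Theta, Iota, Mu, Eta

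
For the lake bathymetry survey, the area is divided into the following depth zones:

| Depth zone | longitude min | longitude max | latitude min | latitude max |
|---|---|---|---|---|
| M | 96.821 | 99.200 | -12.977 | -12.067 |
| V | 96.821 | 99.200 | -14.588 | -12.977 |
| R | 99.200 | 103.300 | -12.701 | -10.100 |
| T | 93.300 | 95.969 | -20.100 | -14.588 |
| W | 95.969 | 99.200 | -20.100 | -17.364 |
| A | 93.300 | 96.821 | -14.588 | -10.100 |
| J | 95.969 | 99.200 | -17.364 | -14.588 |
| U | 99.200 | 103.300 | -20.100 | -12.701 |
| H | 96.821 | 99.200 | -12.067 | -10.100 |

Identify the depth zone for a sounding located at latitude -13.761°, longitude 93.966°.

A

The point has longitude = 93.966 and latitude = -13.761.
Only A satisfies 93.300 ≤ longitude ≤ 96.821 and -14.588 ≤ latitude ≤ -10.100.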